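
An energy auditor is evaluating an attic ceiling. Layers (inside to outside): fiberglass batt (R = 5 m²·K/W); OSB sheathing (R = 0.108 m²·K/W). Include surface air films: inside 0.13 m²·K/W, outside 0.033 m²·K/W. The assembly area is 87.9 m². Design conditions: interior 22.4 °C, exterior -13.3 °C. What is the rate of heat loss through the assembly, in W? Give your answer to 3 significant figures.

595 W

R_total = 0.13 + 5 + 0.108 + 0.033 = 5.271 m²·K/W
Q = A·ΔT/R = 87.9 × (22.4 − (-13.3)) / 5.271 = 595.3 W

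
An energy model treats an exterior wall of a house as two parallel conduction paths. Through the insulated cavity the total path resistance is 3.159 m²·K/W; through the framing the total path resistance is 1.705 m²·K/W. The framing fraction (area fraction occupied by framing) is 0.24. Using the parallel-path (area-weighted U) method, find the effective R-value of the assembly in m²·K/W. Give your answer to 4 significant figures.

2.622 m²·K/W

U_eff = 0.76/3.159 + 0.24/1.705 = 0.24058 + 0.14076 = 0.38134
R_eff = 1/U_eff = 2.6223 m²·K/W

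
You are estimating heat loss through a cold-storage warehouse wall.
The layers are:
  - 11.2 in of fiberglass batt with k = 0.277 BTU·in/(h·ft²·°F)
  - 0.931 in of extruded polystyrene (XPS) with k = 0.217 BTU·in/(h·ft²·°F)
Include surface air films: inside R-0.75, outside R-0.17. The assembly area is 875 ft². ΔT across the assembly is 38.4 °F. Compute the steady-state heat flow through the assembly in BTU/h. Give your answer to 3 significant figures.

736 BTU/h

11.2/0.277 = 40.43
0.931/0.217 = 4.29
R_total = 0.75 + 40.43 + 4.29 + 0.17 = 45.64 ft²·°F·h/BTU
Q = A·ΔT/R = 875 × 38.4 / 45.64 = 736.1 BTU/h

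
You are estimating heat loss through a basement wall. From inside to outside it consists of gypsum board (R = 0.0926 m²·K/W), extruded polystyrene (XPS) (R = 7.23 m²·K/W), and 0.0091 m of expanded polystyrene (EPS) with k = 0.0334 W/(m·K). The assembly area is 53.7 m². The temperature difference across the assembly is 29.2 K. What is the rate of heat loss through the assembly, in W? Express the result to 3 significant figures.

0.0091/0.0334 = 0.2725
R_total = 0.0926 + 7.23 + 0.2725 = 7.595 m²·K/W
Q = A·ΔT/R = 53.7 × 29.2 / 7.595 = 206.5 W

206 W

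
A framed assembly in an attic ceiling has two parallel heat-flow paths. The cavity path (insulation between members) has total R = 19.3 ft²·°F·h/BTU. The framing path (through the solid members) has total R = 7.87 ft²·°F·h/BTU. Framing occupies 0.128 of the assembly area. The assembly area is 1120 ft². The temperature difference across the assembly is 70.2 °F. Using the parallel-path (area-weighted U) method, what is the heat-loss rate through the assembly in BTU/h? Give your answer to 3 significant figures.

U_eff = 0.872/19.3 + 0.128/7.87 = 0.04518 + 0.01626 = 0.06145
R_eff = 1/U_eff = 16.27 ft²·°F·h/BTU
Q = 1120 × 70.2 / 16.27 = 4831 BTU/h

4830 BTU/h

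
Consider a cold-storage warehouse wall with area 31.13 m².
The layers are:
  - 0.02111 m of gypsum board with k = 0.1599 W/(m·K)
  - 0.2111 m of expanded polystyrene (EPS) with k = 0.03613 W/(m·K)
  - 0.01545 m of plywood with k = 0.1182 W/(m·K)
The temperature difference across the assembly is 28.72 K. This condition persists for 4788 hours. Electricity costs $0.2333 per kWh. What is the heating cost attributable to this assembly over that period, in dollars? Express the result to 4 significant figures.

163.6 dollars

0.02111/0.1599 = 0.13202
0.2111/0.03613 = 5.8428
0.01545/0.1182 = 0.13071
R_total = 0.13202 + 5.8428 + 0.13071 = 6.1055 m²·K/W
Q = 31.13 × 28.72 / 6.1055 = 146.43 W
E = 146.43 W × 4788 h / 1000 = 701.12 kWh
Cost = 701.12 × 0.2333 = $163.57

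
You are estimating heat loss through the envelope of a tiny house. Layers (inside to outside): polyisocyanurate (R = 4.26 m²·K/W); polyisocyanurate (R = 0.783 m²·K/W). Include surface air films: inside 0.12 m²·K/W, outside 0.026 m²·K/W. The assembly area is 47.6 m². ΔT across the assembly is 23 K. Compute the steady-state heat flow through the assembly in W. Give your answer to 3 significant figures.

211 W

R_total = 0.12 + 4.26 + 0.783 + 0.026 = 5.189 m²·K/W
Q = A·ΔT/R = 47.6 × 23 / 5.189 = 211 W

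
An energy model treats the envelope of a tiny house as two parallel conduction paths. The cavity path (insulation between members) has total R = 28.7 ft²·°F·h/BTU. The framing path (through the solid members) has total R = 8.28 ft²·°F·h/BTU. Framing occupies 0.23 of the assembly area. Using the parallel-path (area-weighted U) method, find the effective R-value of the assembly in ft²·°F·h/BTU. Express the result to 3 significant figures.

18.3 ft²·°F·h/BTU

U_eff = 0.77/28.7 + 0.23/8.28 = 0.02683 + 0.02778 = 0.05461
R_eff = 1/U_eff = 18.31 ft²·°F·h/BTU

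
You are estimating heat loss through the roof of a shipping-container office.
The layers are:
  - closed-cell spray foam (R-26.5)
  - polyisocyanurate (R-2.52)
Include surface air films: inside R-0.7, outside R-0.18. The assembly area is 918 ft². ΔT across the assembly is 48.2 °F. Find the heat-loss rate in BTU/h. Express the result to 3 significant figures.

R_total = 0.7 + 26.5 + 2.52 + 0.18 = 29.9 ft²·°F·h/BTU
Q = A·ΔT/R = 918 × 48.2 / 29.9 = 1480 BTU/h

1480 BTU/h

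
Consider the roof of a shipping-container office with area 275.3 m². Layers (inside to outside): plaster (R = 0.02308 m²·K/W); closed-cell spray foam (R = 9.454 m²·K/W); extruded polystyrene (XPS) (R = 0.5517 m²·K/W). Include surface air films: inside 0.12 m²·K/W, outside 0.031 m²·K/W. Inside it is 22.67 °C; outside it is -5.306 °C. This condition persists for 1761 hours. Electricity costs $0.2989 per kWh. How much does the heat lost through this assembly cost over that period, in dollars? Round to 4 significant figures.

R_total = 0.12 + 0.02308 + 9.454 + 0.5517 + 0.031 = 10.18 m²·K/W
Q = 275.3 × (22.67 − (-5.306)) / 10.18 = 756.58 W
E = 756.58 W × 1761 h / 1000 = 1332.3 kWh
Cost = 1332.3 × 0.2989 = $398.23

398.2 dollars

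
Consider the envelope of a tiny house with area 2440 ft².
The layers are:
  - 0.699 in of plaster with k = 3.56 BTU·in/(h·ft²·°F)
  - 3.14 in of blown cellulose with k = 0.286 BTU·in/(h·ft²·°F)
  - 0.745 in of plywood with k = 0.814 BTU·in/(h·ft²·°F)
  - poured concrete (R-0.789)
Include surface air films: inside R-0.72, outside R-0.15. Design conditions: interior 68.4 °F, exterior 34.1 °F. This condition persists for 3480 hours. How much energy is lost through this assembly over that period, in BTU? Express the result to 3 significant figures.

21200000 BTU

0.699/3.56 = 0.1963
3.14/0.286 = 10.98
0.745/0.814 = 0.9152
R_total = 0.72 + 0.1963 + 10.98 + 0.9152 + 0.789 + 0.15 = 13.75 ft²·°F·h/BTU
Q = 2440 × (68.4 − 34.1) / 13.75 = 6087 BTU/h
E = 6087 × 3480 = 21180000 BTU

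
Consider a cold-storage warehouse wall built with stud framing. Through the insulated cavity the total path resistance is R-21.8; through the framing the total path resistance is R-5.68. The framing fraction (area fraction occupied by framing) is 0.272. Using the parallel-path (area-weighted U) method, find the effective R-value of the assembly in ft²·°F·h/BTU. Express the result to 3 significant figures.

U_eff = 0.728/21.8 + 0.272/5.68 = 0.03339 + 0.04789 = 0.08128
R_eff = 1/U_eff = 12.3 ft²·°F·h/BTU

12.3 ft²·°F·h/BTU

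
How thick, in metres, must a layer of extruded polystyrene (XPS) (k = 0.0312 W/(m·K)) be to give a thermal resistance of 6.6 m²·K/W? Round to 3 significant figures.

0.206 m

L = R·k = 6.6 × 0.0312 = 0.2059 m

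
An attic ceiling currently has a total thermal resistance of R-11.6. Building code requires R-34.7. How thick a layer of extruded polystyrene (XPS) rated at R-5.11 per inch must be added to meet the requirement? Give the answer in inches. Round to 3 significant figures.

4.52 in

ΔR = 34.7 − 11.6 = 23.1 ft²·°F·h/BTU
L = ΔR / (R/in) = 23.1/5.11 = 4.521 in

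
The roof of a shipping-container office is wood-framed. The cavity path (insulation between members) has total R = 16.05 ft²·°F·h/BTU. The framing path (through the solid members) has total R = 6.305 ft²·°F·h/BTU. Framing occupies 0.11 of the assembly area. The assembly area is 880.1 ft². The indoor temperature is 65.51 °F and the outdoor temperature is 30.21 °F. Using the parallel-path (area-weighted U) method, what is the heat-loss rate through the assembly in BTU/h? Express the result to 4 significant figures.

U_eff = 0.89/16.05 + 0.11/6.305 = 0.055452 + 0.017446 = 0.072898
R_eff = 1/U_eff = 13.718 ft²·°F·h/BTU
Q = 880.1 × (65.51 − 30.21) / 13.718 = 2264.8 BTU/h

2265 BTU/h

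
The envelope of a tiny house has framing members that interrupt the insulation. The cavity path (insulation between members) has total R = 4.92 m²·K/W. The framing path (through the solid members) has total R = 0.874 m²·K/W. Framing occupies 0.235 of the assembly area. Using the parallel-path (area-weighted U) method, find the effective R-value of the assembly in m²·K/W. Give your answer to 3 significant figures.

2.36 m²·K/W

U_eff = 0.765/4.92 + 0.235/0.874 = 0.1555 + 0.2689 = 0.4244
R_eff = 1/U_eff = 2.356 m²·K/W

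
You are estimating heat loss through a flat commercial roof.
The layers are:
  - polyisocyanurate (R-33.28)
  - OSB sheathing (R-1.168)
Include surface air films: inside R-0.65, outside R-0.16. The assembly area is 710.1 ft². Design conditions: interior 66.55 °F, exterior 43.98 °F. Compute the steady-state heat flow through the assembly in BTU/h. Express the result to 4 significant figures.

R_total = 0.65 + 33.28 + 1.168 + 0.16 = 35.258 ft²·°F·h/BTU
Q = A·ΔT/R = 710.1 × (66.55 − 43.98) / 35.258 = 454.56 BTU/h

454.6 BTU/h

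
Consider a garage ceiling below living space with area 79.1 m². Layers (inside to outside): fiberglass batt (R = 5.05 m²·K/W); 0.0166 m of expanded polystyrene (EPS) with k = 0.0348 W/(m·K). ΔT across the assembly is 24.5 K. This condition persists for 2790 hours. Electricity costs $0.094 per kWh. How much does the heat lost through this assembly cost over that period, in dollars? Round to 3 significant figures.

0.0166/0.0348 = 0.477
R_total = 5.05 + 0.477 = 5.527 m²·K/W
Q = 79.1 × 24.5 / 5.527 = 350.6 W
E = 350.6 W × 2790 h / 1000 = 978.3 kWh
Cost = 978.3 × 0.094 = $91.96

92.0 dollars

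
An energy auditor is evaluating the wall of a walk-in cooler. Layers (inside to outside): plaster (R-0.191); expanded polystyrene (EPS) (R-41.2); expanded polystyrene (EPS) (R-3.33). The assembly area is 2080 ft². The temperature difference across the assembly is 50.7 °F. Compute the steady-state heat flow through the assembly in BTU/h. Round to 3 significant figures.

R_total = 0.191 + 41.2 + 3.33 = 44.72 ft²·°F·h/BTU
Q = A·ΔT/R = 2080 × 50.7 / 44.72 = 2358 BTU/h

2360 BTU/h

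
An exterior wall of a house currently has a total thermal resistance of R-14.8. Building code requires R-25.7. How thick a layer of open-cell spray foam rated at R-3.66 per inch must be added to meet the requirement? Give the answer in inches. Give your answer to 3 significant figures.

ΔR = 25.7 − 14.8 = 10.9 ft²·°F·h/BTU
L = ΔR / (R/in) = 10.9/3.66 = 2.978 in

2.98 in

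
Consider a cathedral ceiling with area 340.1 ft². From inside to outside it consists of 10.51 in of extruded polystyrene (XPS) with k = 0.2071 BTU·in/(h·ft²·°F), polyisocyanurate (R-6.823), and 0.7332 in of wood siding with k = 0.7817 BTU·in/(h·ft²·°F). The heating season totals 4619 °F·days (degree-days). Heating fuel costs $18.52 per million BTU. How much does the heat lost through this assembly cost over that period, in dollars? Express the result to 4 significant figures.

10.51/0.2071 = 50.748
0.7332/0.7817 = 0.93796
R_total = 50.748 + 6.823 + 0.93796 = 58.509 ft²·°F·h/BTU
E = A × HDD × 24 / R = 340.1 × 4619 × 24 / 58.509 = 644380 BTU
Cost = 644380/10⁶ × 18.52 = $11.934

11.93 dollars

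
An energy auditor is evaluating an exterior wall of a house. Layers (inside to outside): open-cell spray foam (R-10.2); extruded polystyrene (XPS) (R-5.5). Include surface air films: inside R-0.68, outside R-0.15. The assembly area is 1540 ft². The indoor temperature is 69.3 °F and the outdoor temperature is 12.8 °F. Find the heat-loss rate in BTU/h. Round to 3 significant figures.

R_total = 0.68 + 10.2 + 5.5 + 0.15 = 16.53 ft²·°F·h/BTU
Q = A·ΔT/R = 1540 × (69.3 − 12.8) / 16.53 = 5264 BTU/h

5260 BTU/h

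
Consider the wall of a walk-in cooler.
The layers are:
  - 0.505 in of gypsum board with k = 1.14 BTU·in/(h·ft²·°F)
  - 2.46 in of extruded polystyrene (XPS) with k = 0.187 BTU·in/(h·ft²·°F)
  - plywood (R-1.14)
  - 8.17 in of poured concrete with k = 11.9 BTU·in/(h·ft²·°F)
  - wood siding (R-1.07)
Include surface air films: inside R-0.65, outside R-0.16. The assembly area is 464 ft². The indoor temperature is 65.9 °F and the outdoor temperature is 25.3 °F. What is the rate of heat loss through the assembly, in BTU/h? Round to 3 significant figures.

1090 BTU/h

0.505/1.14 = 0.443
2.46/0.187 = 13.16
8.17/11.9 = 0.6866
R_total = 0.65 + 0.443 + 13.16 + 1.14 + 0.6866 + 1.07 + 0.16 = 17.3 ft²·°F·h/BTU
Q = A·ΔT/R = 464 × (65.9 − 25.3) / 17.3 = 1089 BTU/h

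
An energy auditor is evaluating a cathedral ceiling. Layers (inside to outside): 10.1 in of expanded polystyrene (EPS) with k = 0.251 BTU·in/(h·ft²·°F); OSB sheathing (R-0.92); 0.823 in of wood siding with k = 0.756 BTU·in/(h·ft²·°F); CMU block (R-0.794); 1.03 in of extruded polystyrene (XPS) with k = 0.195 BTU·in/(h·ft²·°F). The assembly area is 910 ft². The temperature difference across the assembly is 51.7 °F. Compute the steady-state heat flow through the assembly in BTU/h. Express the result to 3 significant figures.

10.1/0.251 = 40.24
0.823/0.756 = 1.089
1.03/0.195 = 5.282
R_total = 40.24 + 0.92 + 1.089 + 0.794 + 5.282 = 48.32 ft²·°F·h/BTU
Q = A·ΔT/R = 910 × 51.7 / 48.32 = 973.6 BTU/h

974 BTU/h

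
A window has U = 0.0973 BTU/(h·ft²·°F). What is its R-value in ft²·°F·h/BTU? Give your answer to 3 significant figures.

R = 1/U = 1/0.0973 = 10.28

10.3 ft²·°F·h/BTU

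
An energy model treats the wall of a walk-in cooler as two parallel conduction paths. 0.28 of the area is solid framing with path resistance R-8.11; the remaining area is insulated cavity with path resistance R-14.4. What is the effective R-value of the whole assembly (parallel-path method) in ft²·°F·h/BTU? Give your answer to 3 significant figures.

11.8 ft²·°F·h/BTU

U_eff = 0.72/14.4 + 0.28/8.11 = 0.05 + 0.03453 = 0.08453
R_eff = 1/U_eff = 11.83 ft²·°F·h/BTU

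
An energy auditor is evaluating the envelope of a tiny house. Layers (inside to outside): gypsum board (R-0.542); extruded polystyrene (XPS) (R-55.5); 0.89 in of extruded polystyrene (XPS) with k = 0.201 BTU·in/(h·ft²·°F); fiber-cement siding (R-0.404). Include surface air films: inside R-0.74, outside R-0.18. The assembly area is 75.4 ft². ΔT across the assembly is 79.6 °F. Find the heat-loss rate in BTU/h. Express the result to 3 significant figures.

97.1 BTU/h

0.89/0.201 = 4.428
R_total = 0.74 + 0.542 + 55.5 + 4.428 + 0.404 + 0.18 = 61.79 ft²·°F·h/BTU
Q = A·ΔT/R = 75.4 × 79.6 / 61.79 = 97.13 BTU/h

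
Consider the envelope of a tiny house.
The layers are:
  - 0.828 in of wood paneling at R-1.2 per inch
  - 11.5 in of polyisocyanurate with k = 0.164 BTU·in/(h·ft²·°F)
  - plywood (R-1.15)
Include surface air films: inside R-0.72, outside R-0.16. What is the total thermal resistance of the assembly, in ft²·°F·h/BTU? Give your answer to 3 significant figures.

73.1 ft²·°F·h/BTU

0.828 × 1.2 = 0.9936
11.5/0.164 = 70.12
R_total = 0.72 + 0.9936 + 70.12 + 1.15 + 0.16 = 73.15 ft²·°F·h/BTU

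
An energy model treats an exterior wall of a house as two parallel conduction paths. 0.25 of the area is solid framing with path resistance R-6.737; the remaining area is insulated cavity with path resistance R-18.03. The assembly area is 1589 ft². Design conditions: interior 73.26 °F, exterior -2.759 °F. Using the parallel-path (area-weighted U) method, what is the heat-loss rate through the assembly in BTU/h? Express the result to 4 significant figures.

9507 BTU/h

U_eff = 0.75/18.03 + 0.25/6.737 = 0.041597 + 0.037109 = 0.078706
R_eff = 1/U_eff = 12.706 ft²·°F·h/BTU
Q = 1589 × (73.26 − (-2.759)) / 12.706 = 9507.2 BTU/h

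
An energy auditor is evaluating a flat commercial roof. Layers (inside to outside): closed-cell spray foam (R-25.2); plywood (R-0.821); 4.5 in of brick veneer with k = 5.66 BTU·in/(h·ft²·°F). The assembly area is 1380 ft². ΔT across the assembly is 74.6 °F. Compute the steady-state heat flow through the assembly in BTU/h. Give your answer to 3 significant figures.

4.5/5.66 = 0.7951
R_total = 25.2 + 0.821 + 0.7951 = 26.82 ft²·°F·h/BTU
Q = A·ΔT/R = 1380 × 74.6 / 26.82 = 3839 BTU/h

3840 BTU/h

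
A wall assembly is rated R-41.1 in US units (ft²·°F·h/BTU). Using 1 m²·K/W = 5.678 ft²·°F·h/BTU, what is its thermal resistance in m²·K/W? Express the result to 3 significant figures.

R_SI = 41.1/5.678 = 7.238

7.24 m²·K/W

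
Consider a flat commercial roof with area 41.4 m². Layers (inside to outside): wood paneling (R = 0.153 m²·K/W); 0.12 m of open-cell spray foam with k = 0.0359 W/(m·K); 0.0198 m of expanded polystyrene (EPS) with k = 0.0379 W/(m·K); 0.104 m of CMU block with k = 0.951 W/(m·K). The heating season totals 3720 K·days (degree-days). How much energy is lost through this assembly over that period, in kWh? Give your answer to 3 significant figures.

896 kWh

0.12/0.0359 = 3.343
0.0198/0.0379 = 0.5224
0.104/0.951 = 0.1094
R_total = 0.153 + 3.343 + 0.5224 + 0.1094 = 4.127 m²·K/W
E = A × HDD × 24 / R / 1000 = 41.4 × 3720 × 24 / 4.127 / 1000 = 895.5 kWh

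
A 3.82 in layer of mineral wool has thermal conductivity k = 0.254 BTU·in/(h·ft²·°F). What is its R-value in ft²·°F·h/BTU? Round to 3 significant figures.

R = L/k = 3.82/0.254 = 15.04 ft²·°F·h/BTU

15.0 ft²·°F·h/BTU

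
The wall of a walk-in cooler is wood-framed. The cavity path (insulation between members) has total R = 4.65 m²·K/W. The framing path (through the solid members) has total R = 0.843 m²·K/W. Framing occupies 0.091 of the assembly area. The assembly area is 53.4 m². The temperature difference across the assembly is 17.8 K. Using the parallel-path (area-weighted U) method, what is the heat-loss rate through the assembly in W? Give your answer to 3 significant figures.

U_eff = 0.909/4.65 + 0.091/0.843 = 0.1955 + 0.1079 = 0.3034
R_eff = 1/U_eff = 3.296 m²·K/W
Q = 53.4 × 17.8 / 3.296 = 288.4 W

288 W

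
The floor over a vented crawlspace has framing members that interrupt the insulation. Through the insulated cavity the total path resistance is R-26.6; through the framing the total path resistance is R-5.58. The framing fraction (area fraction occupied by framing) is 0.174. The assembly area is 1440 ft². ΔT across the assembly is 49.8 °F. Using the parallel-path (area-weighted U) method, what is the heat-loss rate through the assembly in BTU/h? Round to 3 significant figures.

4460 BTU/h

U_eff = 0.826/26.6 + 0.174/5.58 = 0.03105 + 0.03118 = 0.06224
R_eff = 1/U_eff = 16.07 ft²·°F·h/BTU
Q = 1440 × 49.8 / 16.07 = 4463 BTU/h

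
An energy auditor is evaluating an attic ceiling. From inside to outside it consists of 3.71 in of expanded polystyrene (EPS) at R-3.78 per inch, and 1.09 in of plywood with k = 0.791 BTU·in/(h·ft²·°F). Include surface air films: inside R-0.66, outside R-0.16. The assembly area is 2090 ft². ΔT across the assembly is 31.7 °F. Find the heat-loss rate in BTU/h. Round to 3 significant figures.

3.71 × 3.78 = 14.02
1.09/0.791 = 1.378
R_total = 0.66 + 14.02 + 1.378 + 0.16 = 16.22 ft²·°F·h/BTU
Q = A·ΔT/R = 2090 × 31.7 / 16.22 = 4084 BTU/h

4080 BTU/h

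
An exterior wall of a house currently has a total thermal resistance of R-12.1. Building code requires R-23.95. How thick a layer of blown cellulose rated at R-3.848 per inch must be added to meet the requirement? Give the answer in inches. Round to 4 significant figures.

ΔR = 23.95 − 12.1 = 11.85 ft²·°F·h/BTU
L = ΔR / (R/in) = 11.85/3.848 = 3.0795 in

3.080 in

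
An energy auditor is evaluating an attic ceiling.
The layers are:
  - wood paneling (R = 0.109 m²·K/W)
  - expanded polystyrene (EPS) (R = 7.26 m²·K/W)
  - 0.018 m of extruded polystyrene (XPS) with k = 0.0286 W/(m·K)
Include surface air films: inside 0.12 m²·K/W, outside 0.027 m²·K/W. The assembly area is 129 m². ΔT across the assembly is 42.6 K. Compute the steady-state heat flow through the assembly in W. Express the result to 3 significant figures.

0.018/0.0286 = 0.6294
R_total = 0.12 + 0.109 + 7.26 + 0.6294 + 0.027 = 8.145 m²·K/W
Q = A·ΔT/R = 129 × 42.6 / 8.145 = 674.7 W

675 W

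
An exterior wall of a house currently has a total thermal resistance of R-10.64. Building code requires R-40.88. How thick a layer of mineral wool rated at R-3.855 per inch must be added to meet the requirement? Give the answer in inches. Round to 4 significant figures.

7.844 in

ΔR = 40.88 − 10.64 = 30.24 ft²·°F·h/BTU
L = ΔR / (R/in) = 30.24/3.855 = 7.8444 in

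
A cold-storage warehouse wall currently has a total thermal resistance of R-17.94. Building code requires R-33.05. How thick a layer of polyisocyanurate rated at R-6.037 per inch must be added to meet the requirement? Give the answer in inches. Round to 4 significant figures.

2.503 in

ΔR = 33.05 − 17.94 = 15.11 ft²·°F·h/BTU
L = ΔR / (R/in) = 15.11/6.037 = 2.5029 in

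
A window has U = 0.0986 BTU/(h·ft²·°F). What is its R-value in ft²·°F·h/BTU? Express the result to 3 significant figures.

R = 1/U = 1/0.0986 = 10.14

10.1 ft²·°F·h/BTU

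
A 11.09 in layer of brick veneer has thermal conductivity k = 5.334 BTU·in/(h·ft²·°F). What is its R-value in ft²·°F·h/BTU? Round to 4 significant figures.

2.079 ft²·°F·h/BTU

R = L/k = 11.09/5.334 = 2.0791 ft²·°F·h/BTU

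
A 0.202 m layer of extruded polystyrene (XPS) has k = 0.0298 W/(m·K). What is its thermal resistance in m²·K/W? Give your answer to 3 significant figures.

R = L/k = 0.202/0.0298 = 6.779 m²·K/W

6.78 m²·K/W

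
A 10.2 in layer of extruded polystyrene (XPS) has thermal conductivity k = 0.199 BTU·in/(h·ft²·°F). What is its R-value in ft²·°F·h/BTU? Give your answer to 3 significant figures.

R = L/k = 10.2/0.199 = 51.26 ft²·°F·h/BTU

51.3 ft²·°F·h/BTU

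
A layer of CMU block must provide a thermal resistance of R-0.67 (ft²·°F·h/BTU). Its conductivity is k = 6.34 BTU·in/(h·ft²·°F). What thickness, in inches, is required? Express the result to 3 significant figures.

L = R × k = 0.67 × 6.34 = 4.248 in

4.25 in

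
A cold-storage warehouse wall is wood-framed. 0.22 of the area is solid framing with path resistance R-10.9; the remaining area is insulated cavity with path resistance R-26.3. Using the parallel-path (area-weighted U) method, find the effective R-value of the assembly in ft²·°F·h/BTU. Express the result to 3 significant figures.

20.1 ft²·°F·h/BTU

U_eff = 0.78/26.3 + 0.22/10.9 = 0.02966 + 0.02018 = 0.04984
R_eff = 1/U_eff = 20.06 ft²·°F·h/BTU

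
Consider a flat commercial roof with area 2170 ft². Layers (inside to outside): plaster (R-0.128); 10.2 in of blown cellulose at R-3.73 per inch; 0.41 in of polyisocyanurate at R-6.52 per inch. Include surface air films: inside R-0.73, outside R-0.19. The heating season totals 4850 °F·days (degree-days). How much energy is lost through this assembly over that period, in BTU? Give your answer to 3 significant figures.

6050000 BTU

10.2 × 3.73 = 38.05
0.41 × 6.52 = 2.673
R_total = 0.73 + 0.128 + 38.05 + 2.673 + 0.19 = 41.77 ft²·°F·h/BTU
E = A × HDD × 24 / R = 2170 × 4850 × 24 / 41.77 = 6048000 BTU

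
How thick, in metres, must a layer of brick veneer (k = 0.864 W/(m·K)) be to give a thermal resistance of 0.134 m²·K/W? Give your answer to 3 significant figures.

L = R·k = 0.134 × 0.864 = 0.1158 m

0.116 m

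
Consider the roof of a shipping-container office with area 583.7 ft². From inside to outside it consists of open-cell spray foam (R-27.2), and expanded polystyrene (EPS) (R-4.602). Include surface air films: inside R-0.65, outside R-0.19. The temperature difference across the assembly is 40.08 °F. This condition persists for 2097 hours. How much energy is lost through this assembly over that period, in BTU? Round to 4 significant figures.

R_total = 0.65 + 27.2 + 4.602 + 0.19 = 32.642 ft²·°F·h/BTU
Q = 583.7 × 40.08 / 32.642 = 716.71 BTU/h
E = 716.71 × 2097 = 1502900 BTU

1503000 BTU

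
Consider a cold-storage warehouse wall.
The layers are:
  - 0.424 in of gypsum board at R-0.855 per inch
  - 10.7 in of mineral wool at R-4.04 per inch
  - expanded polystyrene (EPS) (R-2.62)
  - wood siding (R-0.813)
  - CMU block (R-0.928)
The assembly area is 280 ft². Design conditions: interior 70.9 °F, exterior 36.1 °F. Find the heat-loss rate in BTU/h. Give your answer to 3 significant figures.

203 BTU/h

0.424 × 0.855 = 0.3625
10.7 × 4.04 = 43.23
R_total = 0.3625 + 43.23 + 2.62 + 0.813 + 0.928 = 47.95 ft²·°F·h/BTU
Q = A·ΔT/R = 280 × (70.9 − 36.1) / 47.95 = 203.2 BTU/h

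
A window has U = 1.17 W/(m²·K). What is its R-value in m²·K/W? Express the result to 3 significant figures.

R = 1/U = 1/1.17 = 0.8547

0.855 m²·K/W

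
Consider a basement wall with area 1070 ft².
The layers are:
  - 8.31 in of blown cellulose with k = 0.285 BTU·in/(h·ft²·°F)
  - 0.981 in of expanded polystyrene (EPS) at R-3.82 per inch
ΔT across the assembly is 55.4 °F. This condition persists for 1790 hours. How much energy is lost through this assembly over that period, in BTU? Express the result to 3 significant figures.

8.31/0.285 = 29.16
0.981 × 3.82 = 3.747
R_total = 29.16 + 3.747 = 32.91 ft²·°F·h/BTU
Q = 1070 × 55.4 / 32.91 = 1801 BTU/h
E = 1801 × 1790 = 3225000 BTU

3220000 BTU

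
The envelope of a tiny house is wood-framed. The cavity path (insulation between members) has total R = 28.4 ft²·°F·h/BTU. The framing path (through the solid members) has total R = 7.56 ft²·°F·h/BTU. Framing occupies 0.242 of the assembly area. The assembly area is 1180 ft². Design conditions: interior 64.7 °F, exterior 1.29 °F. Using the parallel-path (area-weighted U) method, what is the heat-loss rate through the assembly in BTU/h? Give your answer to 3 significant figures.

4390 BTU/h

U_eff = 0.758/28.4 + 0.242/7.56 = 0.02669 + 0.03201 = 0.0587
R_eff = 1/U_eff = 17.04 ft²·°F·h/BTU
Q = 1180 × (64.7 − 1.29) / 17.04 = 4392 BTU/h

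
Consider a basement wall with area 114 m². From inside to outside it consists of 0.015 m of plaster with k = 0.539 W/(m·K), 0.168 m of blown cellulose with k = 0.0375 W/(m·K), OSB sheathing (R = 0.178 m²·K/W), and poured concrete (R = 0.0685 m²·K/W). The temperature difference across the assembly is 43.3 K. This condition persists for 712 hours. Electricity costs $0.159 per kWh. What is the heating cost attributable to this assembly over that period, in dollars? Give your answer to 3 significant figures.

118 dollars

0.015/0.539 = 0.02783
0.168/0.0375 = 4.48
R_total = 0.02783 + 4.48 + 0.178 + 0.0685 = 4.754 m²·K/W
Q = 114 × 43.3 / 4.754 = 1038 W
E = 1038 W × 712 h / 1000 = 739.2 kWh
Cost = 739.2 × 0.159 = $117.5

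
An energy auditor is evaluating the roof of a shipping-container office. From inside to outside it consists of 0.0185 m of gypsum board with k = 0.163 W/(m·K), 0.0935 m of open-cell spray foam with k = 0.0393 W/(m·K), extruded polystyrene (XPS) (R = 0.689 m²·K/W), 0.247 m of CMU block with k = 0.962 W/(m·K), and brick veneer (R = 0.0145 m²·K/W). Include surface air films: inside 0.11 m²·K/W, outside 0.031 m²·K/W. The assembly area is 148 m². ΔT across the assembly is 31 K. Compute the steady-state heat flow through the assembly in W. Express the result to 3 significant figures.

0.0185/0.163 = 0.1135
0.0935/0.0393 = 2.379
0.247/0.962 = 0.2568
R_total = 0.11 + 0.1135 + 2.379 + 0.689 + 0.2568 + 0.0145 + 0.031 = 3.594 m²·K/W
Q = A·ΔT/R = 148 × 31 / 3.594 = 1277 W

1280 W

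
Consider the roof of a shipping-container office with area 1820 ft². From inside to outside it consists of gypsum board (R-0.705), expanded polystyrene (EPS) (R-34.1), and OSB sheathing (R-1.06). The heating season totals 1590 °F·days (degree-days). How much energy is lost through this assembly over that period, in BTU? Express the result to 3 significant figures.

R_total = 0.705 + 34.1 + 1.06 = 35.87 ft²·°F·h/BTU
E = A × HDD × 24 / R = 1820 × 1590 × 24 / 35.87 = 1936000 BTU

1940000 BTU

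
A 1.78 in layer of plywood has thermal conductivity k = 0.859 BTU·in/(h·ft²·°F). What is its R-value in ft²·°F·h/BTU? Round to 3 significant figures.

R = L/k = 1.78/0.859 = 2.072 ft²·°F·h/BTU

2.07 ft²·°F·h/BTU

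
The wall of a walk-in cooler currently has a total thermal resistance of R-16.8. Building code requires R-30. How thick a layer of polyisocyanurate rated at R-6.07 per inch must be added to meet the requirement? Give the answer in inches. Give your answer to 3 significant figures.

2.17 in

ΔR = 30 − 16.8 = 13.2 ft²·°F·h/BTU
L = ΔR / (R/in) = 13.2/6.07 = 2.175 in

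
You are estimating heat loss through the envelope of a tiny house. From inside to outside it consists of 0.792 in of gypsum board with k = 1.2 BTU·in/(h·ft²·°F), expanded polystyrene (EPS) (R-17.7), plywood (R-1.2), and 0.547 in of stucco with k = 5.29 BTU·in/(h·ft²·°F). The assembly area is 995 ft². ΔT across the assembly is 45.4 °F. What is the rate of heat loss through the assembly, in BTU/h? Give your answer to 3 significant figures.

2300 BTU/h

0.792/1.2 = 0.66
0.547/5.29 = 0.1034
R_total = 0.66 + 17.7 + 1.2 + 0.1034 = 19.66 ft²·°F·h/BTU
Q = A·ΔT/R = 995 × 45.4 / 19.66 = 2297 BTU/h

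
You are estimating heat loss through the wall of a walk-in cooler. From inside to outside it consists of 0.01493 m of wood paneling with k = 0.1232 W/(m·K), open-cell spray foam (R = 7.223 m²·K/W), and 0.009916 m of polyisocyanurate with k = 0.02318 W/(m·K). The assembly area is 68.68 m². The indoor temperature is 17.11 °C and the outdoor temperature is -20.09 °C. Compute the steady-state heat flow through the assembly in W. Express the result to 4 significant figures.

328.7 W

0.01493/0.1232 = 0.12119
0.009916/0.02318 = 0.42778
R_total = 0.12119 + 7.223 + 0.42778 = 7.772 m²·K/W
Q = A·ΔT/R = 68.68 × (17.11 − (-20.09)) / 7.772 = 328.73 W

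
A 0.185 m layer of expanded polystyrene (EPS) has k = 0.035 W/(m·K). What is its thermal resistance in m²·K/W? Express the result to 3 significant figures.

5.29 m²·K/W

R = L/k = 0.185/0.035 = 5.286 m²·K/W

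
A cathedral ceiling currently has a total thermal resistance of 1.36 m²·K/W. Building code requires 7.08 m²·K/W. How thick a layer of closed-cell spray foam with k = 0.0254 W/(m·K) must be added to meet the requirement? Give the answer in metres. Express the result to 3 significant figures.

ΔR = 7.08 − 1.36 = 5.72 m²·K/W
L = ΔR × k = 5.72 × 0.0254 = 0.1453 m

0.145 m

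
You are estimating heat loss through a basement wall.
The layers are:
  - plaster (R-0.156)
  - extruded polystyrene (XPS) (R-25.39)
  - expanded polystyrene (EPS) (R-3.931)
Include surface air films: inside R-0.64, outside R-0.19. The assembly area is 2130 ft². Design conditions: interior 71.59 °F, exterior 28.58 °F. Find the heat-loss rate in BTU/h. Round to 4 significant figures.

3023 BTU/h

R_total = 0.64 + 0.156 + 25.39 + 3.931 + 0.19 = 30.307 ft²·°F·h/BTU
Q = A·ΔT/R = 2130 × (71.59 − 28.58) / 30.307 = 3022.8 BTU/h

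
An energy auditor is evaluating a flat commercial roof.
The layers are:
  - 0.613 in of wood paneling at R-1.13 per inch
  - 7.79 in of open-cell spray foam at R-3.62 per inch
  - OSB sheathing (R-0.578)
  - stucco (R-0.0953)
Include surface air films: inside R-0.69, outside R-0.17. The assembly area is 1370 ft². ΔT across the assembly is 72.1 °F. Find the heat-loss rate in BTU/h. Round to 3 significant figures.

3250 BTU/h

0.613 × 1.13 = 0.6927
7.79 × 3.62 = 28.2
R_total = 0.69 + 0.6927 + 28.2 + 0.578 + 0.0953 + 0.17 = 30.43 ft²·°F·h/BTU
Q = A·ΔT/R = 1370 × 72.1 / 30.43 = 3246 BTU/h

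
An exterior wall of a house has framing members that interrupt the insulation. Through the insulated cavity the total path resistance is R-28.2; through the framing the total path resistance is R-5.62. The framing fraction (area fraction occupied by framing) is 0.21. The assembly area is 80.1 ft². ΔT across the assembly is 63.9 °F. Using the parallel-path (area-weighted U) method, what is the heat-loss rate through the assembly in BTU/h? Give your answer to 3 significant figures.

U_eff = 0.79/28.2 + 0.21/5.62 = 0.02801 + 0.03737 = 0.06538
R_eff = 1/U_eff = 15.3 ft²·°F·h/BTU
Q = 80.1 × 63.9 / 15.3 = 334.6 BTU/h

335 BTU/h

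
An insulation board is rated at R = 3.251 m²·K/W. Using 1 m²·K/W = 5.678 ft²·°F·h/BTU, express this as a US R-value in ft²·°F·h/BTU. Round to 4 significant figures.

R_US = 3.251 × 5.678 = 18.459

18.46 ft²·°F·h/BTU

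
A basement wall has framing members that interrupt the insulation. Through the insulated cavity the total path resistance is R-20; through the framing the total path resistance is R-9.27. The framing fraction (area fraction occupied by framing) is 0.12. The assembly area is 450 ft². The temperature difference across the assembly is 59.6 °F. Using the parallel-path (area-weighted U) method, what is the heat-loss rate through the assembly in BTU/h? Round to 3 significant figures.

U_eff = 0.88/20 + 0.12/9.27 = 0.044 + 0.01294 = 0.05694
R_eff = 1/U_eff = 17.56 ft²·°F·h/BTU
Q = 450 × 59.6 / 17.56 = 1527 BTU/h

1530 BTU/h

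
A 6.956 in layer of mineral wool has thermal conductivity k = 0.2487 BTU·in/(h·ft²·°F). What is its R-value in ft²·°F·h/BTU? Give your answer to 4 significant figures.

27.97 ft²·°F·h/BTU

R = L/k = 6.956/0.2487 = 27.969 ft²·°F·h/BTU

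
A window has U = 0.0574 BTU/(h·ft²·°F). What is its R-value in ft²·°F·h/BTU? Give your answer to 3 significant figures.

17.4 ft²·°F·h/BTU

R = 1/U = 1/0.0574 = 17.42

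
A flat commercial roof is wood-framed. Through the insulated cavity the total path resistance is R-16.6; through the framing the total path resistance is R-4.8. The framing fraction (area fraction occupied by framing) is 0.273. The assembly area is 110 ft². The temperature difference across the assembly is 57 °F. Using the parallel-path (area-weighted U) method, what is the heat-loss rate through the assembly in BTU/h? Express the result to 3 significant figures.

631 BTU/h

U_eff = 0.727/16.6 + 0.273/4.8 = 0.0438 + 0.05688 = 0.1007
R_eff = 1/U_eff = 9.933 ft²·°F·h/BTU
Q = 110 × 57 / 9.933 = 631.2 BTU/h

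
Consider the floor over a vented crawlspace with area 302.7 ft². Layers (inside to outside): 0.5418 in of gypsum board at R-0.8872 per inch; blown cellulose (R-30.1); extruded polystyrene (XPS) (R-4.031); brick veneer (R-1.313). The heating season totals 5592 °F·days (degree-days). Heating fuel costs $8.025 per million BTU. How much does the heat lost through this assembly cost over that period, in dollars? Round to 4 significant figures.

9.075 dollars

0.5418 × 0.8872 = 0.48068
R_total = 0.48068 + 30.1 + 4.031 + 1.313 = 35.925 ft²·°F·h/BTU
E = A × HDD × 24 / R = 302.7 × 5592 × 24 / 35.925 = 1130800 BTU
Cost = 1130800/10⁶ × 8.025 = $9.0749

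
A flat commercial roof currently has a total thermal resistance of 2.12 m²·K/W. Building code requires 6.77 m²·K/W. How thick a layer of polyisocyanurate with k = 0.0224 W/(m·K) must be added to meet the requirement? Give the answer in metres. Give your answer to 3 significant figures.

ΔR = 6.77 − 2.12 = 4.65 m²·K/W
L = ΔR × k = 4.65 × 0.0224 = 0.1042 m

0.104 m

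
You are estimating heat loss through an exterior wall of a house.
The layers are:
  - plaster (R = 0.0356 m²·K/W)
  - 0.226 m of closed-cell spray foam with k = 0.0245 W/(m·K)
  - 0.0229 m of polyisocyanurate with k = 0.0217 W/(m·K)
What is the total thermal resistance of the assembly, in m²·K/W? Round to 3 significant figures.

0.226/0.0245 = 9.224
0.0229/0.0217 = 1.055
R_total = 0.0356 + 9.224 + 1.055 = 10.32 m²·K/W

10.3 m²·K/W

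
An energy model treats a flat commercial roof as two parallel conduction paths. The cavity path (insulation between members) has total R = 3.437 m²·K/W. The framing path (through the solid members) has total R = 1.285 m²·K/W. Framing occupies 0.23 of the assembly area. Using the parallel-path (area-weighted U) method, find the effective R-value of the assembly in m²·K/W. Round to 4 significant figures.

U_eff = 0.77/3.437 + 0.23/1.285 = 0.22403 + 0.17899 = 0.40302
R_eff = 1/U_eff = 2.4813 m²·K/W

2.481 m²·K/W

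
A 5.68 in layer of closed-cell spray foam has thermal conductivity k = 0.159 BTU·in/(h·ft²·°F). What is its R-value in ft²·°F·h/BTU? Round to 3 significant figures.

R = L/k = 5.68/0.159 = 35.72 ft²·°F·h/BTU

35.7 ft²·°F·h/BTU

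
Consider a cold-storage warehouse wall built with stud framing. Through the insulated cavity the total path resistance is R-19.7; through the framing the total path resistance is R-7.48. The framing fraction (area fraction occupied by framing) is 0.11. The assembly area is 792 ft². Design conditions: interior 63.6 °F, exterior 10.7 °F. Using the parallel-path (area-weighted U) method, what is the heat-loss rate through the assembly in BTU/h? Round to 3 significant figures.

U_eff = 0.89/19.7 + 0.11/7.48 = 0.04518 + 0.01471 = 0.05988
R_eff = 1/U_eff = 16.7 ft²·°F·h/BTU
Q = 792 × (63.6 − 10.7) / 16.7 = 2509 BTU/h

2510 BTU/h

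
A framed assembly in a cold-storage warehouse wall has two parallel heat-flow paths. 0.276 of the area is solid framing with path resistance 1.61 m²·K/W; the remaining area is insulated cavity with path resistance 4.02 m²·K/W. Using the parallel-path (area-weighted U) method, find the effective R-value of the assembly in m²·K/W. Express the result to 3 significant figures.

U_eff = 0.724/4.02 + 0.276/1.61 = 0.1801 + 0.1714 = 0.3515
R_eff = 1/U_eff = 2.845 m²·K/W

2.84 m²·K/W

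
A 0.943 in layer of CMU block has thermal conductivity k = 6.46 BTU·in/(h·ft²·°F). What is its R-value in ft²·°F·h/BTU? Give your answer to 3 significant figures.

0.146 ft²·°F·h/BTU

R = L/k = 0.943/6.46 = 0.146 ft²·°F·h/BTU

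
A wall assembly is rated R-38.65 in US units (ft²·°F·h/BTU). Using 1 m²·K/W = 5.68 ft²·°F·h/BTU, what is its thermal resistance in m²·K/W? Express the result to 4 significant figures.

R_SI = 38.65/5.68 = 6.8046

6.805 m²·K/W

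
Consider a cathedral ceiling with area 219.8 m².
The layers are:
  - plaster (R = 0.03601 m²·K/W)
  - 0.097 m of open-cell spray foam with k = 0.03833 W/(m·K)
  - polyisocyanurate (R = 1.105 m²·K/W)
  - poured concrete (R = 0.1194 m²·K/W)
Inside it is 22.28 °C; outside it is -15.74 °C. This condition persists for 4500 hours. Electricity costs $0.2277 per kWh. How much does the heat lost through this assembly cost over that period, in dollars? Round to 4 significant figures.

0.097/0.03833 = 2.5307
R_total = 0.03601 + 2.5307 + 1.105 + 0.1194 = 3.7911 m²·K/W
Q = 219.8 × (22.28 − (-15.74)) / 3.7911 = 2204.3 W
E = 2204.3 W × 4500 h / 1000 = 9919.5 kWh
Cost = 9919.5 × 0.2277 = $2258.7

2259 dollars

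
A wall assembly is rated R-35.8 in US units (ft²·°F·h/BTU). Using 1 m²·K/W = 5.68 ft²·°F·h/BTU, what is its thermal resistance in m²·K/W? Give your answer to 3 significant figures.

6.30 m²·K/W

R_SI = 35.8/5.68 = 6.303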